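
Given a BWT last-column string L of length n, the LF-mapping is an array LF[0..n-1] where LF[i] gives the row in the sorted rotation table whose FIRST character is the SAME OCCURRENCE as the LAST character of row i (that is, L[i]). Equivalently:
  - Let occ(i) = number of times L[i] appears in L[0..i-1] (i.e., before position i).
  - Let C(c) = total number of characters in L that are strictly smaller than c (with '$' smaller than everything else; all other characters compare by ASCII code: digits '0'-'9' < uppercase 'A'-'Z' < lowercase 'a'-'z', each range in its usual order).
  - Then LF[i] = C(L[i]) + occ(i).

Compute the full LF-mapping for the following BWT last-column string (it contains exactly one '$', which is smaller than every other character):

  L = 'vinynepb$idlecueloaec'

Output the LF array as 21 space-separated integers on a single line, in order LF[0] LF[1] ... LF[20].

Char counts: '$':1, 'a':1, 'b':1, 'c':2, 'd':1, 'e':4, 'i':2, 'l':2, 'n':2, 'o':1, 'p':1, 'u':1, 'v':1, 'y':1
C (first-col start): C('$')=0, C('a')=1, C('b')=2, C('c')=3, C('d')=5, C('e')=6, C('i')=10, C('l')=12, C('n')=14, C('o')=16, C('p')=17, C('u')=18, C('v')=19, C('y')=20
L[0]='v': occ=0, LF[0]=C('v')+0=19+0=19
L[1]='i': occ=0, LF[1]=C('i')+0=10+0=10
L[2]='n': occ=0, LF[2]=C('n')+0=14+0=14
L[3]='y': occ=0, LF[3]=C('y')+0=20+0=20
L[4]='n': occ=1, LF[4]=C('n')+1=14+1=15
L[5]='e': occ=0, LF[5]=C('e')+0=6+0=6
L[6]='p': occ=0, LF[6]=C('p')+0=17+0=17
L[7]='b': occ=0, LF[7]=C('b')+0=2+0=2
L[8]='$': occ=0, LF[8]=C('$')+0=0+0=0
L[9]='i': occ=1, LF[9]=C('i')+1=10+1=11
L[10]='d': occ=0, LF[10]=C('d')+0=5+0=5
L[11]='l': occ=0, LF[11]=C('l')+0=12+0=12
L[12]='e': occ=1, LF[12]=C('e')+1=6+1=7
L[13]='c': occ=0, LF[13]=C('c')+0=3+0=3
L[14]='u': occ=0, LF[14]=C('u')+0=18+0=18
L[15]='e': occ=2, LF[15]=C('e')+2=6+2=8
L[16]='l': occ=1, LF[16]=C('l')+1=12+1=13
L[17]='o': occ=0, LF[17]=C('o')+0=16+0=16
L[18]='a': occ=0, LF[18]=C('a')+0=1+0=1
L[19]='e': occ=3, LF[19]=C('e')+3=6+3=9
L[20]='c': occ=1, LF[20]=C('c')+1=3+1=4

Answer: 19 10 14 20 15 6 17 2 0 11 5 12 7 3 18 8 13 16 1 9 4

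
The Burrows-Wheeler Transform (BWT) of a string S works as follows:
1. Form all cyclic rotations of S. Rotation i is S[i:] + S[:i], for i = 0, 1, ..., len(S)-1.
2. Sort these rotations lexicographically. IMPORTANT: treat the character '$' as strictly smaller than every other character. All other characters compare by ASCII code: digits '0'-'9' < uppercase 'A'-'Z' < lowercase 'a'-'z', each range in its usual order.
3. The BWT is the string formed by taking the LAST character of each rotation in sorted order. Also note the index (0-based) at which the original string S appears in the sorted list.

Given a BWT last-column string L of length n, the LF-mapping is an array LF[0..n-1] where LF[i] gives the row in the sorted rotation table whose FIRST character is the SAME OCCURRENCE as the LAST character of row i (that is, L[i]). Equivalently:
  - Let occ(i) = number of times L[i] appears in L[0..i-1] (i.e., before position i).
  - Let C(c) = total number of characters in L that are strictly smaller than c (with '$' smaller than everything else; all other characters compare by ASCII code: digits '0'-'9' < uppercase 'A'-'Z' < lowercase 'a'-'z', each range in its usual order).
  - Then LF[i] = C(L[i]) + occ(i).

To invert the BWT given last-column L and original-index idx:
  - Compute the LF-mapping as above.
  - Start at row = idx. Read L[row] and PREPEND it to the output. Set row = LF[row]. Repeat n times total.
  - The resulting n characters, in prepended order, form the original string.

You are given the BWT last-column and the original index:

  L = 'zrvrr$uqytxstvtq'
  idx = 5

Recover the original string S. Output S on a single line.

LF mapping: 15 3 11 4 5 0 10 1 14 7 13 6 8 12 9 2
Walk LF starting at row 5, prepending L[row]:
  step 1: row=5, L[5]='$', prepend. Next row=LF[5]=0
  step 2: row=0, L[0]='z', prepend. Next row=LF[0]=15
  step 3: row=15, L[15]='q', prepend. Next row=LF[15]=2
  step 4: row=2, L[2]='v', prepend. Next row=LF[2]=11
  step 5: row=11, L[11]='s', prepend. Next row=LF[11]=6
  step 6: row=6, L[6]='u', prepend. Next row=LF[6]=10
  step 7: row=10, L[10]='x', prepend. Next row=LF[10]=13
  step 8: row=13, L[13]='v', prepend. Next row=LF[13]=12
  step 9: row=12, L[12]='t', prepend. Next row=LF[12]=8
  step 10: row=8, L[8]='y', prepend. Next row=LF[8]=14
  step 11: row=14, L[14]='t', prepend. Next row=LF[14]=9
  step 12: row=9, L[9]='t', prepend. Next row=LF[9]=7
  step 13: row=7, L[7]='q', prepend. Next row=LF[7]=1
  step 14: row=1, L[1]='r', prepend. Next row=LF[1]=3
  step 15: row=3, L[3]='r', prepend. Next row=LF[3]=4
  step 16: row=4, L[4]='r', prepend. Next row=LF[4]=5
Reversed output: rrrqttytvxusvqz$

Answer: rrrqttytvxusvqz$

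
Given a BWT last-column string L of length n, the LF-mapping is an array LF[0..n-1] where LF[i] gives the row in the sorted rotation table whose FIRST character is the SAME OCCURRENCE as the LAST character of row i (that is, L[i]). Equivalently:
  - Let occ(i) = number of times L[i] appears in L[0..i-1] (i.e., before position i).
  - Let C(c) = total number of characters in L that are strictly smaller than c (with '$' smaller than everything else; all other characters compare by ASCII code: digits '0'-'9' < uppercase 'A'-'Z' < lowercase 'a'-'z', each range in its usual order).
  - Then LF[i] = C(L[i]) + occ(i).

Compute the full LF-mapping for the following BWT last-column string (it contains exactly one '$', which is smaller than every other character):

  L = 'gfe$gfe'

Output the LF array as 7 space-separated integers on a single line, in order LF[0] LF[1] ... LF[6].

Char counts: '$':1, 'e':2, 'f':2, 'g':2
C (first-col start): C('$')=0, C('e')=1, C('f')=3, C('g')=5
L[0]='g': occ=0, LF[0]=C('g')+0=5+0=5
L[1]='f': occ=0, LF[1]=C('f')+0=3+0=3
L[2]='e': occ=0, LF[2]=C('e')+0=1+0=1
L[3]='$': occ=0, LF[3]=C('$')+0=0+0=0
L[4]='g': occ=1, LF[4]=C('g')+1=5+1=6
L[5]='f': occ=1, LF[5]=C('f')+1=3+1=4
L[6]='e': occ=1, LF[6]=C('e')+1=1+1=2

Answer: 5 3 1 0 6 4 2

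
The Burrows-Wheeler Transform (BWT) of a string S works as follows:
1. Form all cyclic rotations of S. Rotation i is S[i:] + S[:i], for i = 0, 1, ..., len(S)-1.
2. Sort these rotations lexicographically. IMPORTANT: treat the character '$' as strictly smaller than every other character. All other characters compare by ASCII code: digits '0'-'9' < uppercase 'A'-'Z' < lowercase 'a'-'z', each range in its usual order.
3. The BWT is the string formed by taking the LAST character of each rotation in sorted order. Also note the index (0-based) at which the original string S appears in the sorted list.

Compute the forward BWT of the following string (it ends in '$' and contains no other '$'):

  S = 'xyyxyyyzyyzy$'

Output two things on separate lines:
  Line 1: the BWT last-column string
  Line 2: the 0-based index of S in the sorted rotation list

Answer: y$yzyxxzyyyyy
1

Derivation:
All 13 rotations (rotation i = S[i:]+S[:i]):
  rot[0] = xyyxyyyzyyzy$
  rot[1] = yyxyyyzyyzy$x
  rot[2] = yxyyyzyyzy$xy
  rot[3] = xyyyzyyzy$xyy
  rot[4] = yyyzyyzy$xyyx
  rot[5] = yyzyyzy$xyyxy
  rot[6] = yzyyzy$xyyxyy
  rot[7] = zyyzy$xyyxyyy
  rot[8] = yyzy$xyyxyyyz
  rot[9] = yzy$xyyxyyyzy
  rot[10] = zy$xyyxyyyzyy
  rot[11] = y$xyyxyyyzyyz
  rot[12] = $xyyxyyyzyyzy
Sorted (with $ < everything):
  sorted[0] = $xyyxyyyzyyzy  (last char: 'y')
  sorted[1] = xyyxyyyzyyzy$  (last char: '$')
  sorted[2] = xyyyzyyzy$xyy  (last char: 'y')
  sorted[3] = y$xyyxyyyzyyz  (last char: 'z')
  sorted[4] = yxyyyzyyzy$xy  (last char: 'y')
  sorted[5] = yyxyyyzyyzy$x  (last char: 'x')
  sorted[6] = yyyzyyzy$xyyx  (last char: 'x')
  sorted[7] = yyzy$xyyxyyyz  (last char: 'z')
  sorted[8] = yyzyyzy$xyyxy  (last char: 'y')
  sorted[9] = yzy$xyyxyyyzy  (last char: 'y')
  sorted[10] = yzyyzy$xyyxyy  (last char: 'y')
  sorted[11] = zy$xyyxyyyzyy  (last char: 'y')
  sorted[12] = zyyzy$xyyxyyy  (last char: 'y')
Last column: y$yzyxxzyyyyy
Original string S is at sorted index 1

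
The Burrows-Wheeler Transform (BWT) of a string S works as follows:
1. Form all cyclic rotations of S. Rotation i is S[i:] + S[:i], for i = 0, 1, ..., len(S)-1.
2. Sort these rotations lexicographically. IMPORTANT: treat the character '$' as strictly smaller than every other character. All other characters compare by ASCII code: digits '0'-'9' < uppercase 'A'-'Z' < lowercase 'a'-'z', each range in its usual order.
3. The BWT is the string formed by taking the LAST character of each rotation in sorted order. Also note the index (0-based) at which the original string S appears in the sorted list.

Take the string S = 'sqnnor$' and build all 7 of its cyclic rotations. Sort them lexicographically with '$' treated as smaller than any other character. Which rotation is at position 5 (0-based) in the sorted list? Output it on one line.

Answer: r$sqnno

Derivation:
All 7 rotations (rotation i = S[i:]+S[:i]):
  rot[0] = sqnnor$
  rot[1] = qnnor$s
  rot[2] = nnor$sq
  rot[3] = nor$sqn
  rot[4] = or$sqnn
  rot[5] = r$sqnno
  rot[6] = $sqnnor
Sorted (with $ < everything):
  sorted[0] = $sqnnor
  sorted[1] = nnor$sq
  sorted[2] = nor$sqn
  sorted[3] = or$sqnn
  sorted[4] = qnnor$s
  sorted[5] = r$sqnno
  sorted[6] = sqnnor$
sorted[5] = r$sqnno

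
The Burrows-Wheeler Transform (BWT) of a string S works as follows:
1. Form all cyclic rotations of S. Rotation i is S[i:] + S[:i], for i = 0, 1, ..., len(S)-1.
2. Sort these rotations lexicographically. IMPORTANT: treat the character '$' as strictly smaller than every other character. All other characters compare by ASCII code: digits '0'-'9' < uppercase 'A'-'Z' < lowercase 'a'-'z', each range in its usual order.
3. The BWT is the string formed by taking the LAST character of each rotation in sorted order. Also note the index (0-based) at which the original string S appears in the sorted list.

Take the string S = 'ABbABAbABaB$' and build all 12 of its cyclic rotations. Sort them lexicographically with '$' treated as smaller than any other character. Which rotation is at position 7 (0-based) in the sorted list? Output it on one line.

Answer: BaB$ABbABAbA

Derivation:
All 12 rotations (rotation i = S[i:]+S[:i]):
  rot[0] = ABbABAbABaB$
  rot[1] = BbABAbABaB$A
  rot[2] = bABAbABaB$AB
  rot[3] = ABAbABaB$ABb
  rot[4] = BAbABaB$ABbA
  rot[5] = AbABaB$ABbAB
  rot[6] = bABaB$ABbABA
  rot[7] = ABaB$ABbABAb
  rot[8] = BaB$ABbABAbA
  rot[9] = aB$ABbABAbAB
  rot[10] = B$ABbABAbABa
  rot[11] = $ABbABAbABaB
Sorted (with $ < everything):
  sorted[0] = $ABbABAbABaB
  sorted[1] = ABAbABaB$ABb
  sorted[2] = ABaB$ABbABAb
  sorted[3] = ABbABAbABaB$
  sorted[4] = AbABaB$ABbAB
  sorted[5] = B$ABbABAbABa
  sorted[6] = BAbABaB$ABbA
  sorted[7] = BaB$ABbABAbA
  sorted[8] = BbABAbABaB$A
  sorted[9] = aB$ABbABAbAB
  sorted[10] = bABAbABaB$AB
  sorted[11] = bABaB$ABbABA
sorted[7] = BaB$ABbABAbA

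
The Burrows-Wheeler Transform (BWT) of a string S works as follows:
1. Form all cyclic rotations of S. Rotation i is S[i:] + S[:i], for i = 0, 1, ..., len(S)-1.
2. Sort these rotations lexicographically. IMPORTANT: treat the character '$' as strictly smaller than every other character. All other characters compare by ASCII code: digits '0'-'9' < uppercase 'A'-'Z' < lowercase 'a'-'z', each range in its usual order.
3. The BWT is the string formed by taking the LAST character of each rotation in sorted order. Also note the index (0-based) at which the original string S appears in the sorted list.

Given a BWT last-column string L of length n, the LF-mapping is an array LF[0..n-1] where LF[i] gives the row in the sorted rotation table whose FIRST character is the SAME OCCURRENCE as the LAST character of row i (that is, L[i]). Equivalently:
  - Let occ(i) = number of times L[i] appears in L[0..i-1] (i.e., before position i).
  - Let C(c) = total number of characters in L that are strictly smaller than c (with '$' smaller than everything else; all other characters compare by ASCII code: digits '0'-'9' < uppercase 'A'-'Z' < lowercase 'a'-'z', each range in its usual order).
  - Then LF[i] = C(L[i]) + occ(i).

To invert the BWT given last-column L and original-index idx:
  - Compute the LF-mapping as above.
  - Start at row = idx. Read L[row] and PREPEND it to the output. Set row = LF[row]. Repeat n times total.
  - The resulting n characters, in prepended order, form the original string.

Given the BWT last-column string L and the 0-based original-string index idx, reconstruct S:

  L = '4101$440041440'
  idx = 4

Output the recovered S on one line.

Answer: 0444410014104$

Derivation:
LF mapping: 8 5 1 6 0 9 10 2 3 11 7 12 13 4
Walk LF starting at row 4, prepending L[row]:
  step 1: row=4, L[4]='$', prepend. Next row=LF[4]=0
  step 2: row=0, L[0]='4', prepend. Next row=LF[0]=8
  step 3: row=8, L[8]='0', prepend. Next row=LF[8]=3
  step 4: row=3, L[3]='1', prepend. Next row=LF[3]=6
  step 5: row=6, L[6]='4', prepend. Next row=LF[6]=10
  step 6: row=10, L[10]='1', prepend. Next row=LF[10]=7
  step 7: row=7, L[7]='0', prepend. Next row=LF[7]=2
  step 8: row=2, L[2]='0', prepend. Next row=LF[2]=1
  step 9: row=1, L[1]='1', prepend. Next row=LF[1]=5
  step 10: row=5, L[5]='4', prepend. Next row=LF[5]=9
  step 11: row=9, L[9]='4', prepend. Next row=LF[9]=11
  step 12: row=11, L[11]='4', prepend. Next row=LF[11]=12
  step 13: row=12, L[12]='4', prepend. Next row=LF[12]=13
  step 14: row=13, L[13]='0', prepend. Next row=LF[13]=4
Reversed output: 0444410014104$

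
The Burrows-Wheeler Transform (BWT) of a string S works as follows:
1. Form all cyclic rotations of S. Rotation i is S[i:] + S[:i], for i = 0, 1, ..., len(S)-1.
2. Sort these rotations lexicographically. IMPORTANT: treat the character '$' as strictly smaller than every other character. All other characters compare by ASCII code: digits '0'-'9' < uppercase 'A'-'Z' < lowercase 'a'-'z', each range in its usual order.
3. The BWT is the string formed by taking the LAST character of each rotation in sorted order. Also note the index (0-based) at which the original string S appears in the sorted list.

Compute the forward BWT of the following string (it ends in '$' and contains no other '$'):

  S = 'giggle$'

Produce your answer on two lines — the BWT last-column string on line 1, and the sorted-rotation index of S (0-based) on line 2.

Answer: eli$ggg
3

Derivation:
All 7 rotations (rotation i = S[i:]+S[:i]):
  rot[0] = giggle$
  rot[1] = iggle$g
  rot[2] = ggle$gi
  rot[3] = gle$gig
  rot[4] = le$gigg
  rot[5] = e$giggl
  rot[6] = $giggle
Sorted (with $ < everything):
  sorted[0] = $giggle  (last char: 'e')
  sorted[1] = e$giggl  (last char: 'l')
  sorted[2] = ggle$gi  (last char: 'i')
  sorted[3] = giggle$  (last char: '$')
  sorted[4] = gle$gig  (last char: 'g')
  sorted[5] = iggle$g  (last char: 'g')
  sorted[6] = le$gigg  (last char: 'g')
Last column: eli$ggg
Original string S is at sorted index 3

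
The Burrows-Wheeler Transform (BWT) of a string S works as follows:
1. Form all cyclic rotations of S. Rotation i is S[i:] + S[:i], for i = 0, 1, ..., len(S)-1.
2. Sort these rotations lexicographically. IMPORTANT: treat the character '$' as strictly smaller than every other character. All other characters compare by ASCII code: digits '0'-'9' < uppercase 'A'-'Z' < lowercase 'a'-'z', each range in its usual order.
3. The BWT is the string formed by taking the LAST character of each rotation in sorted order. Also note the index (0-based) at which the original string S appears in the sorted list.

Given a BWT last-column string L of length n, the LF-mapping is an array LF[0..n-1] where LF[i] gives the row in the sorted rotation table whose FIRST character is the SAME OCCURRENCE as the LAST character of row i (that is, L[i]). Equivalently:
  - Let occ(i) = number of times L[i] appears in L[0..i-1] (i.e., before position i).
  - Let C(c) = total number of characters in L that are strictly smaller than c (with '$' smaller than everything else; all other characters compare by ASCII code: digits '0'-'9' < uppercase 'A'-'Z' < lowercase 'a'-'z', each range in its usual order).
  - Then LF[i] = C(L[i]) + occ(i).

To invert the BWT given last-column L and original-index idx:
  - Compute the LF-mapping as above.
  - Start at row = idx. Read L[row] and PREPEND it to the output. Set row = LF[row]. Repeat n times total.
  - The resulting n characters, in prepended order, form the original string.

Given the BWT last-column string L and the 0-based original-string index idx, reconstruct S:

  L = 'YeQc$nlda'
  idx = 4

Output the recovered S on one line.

LF mapping: 2 6 1 4 0 8 7 5 3
Walk LF starting at row 4, prepending L[row]:
  step 1: row=4, L[4]='$', prepend. Next row=LF[4]=0
  step 2: row=0, L[0]='Y', prepend. Next row=LF[0]=2
  step 3: row=2, L[2]='Q', prepend. Next row=LF[2]=1
  step 4: row=1, L[1]='e', prepend. Next row=LF[1]=6
  step 5: row=6, L[6]='l', prepend. Next row=LF[6]=7
  step 6: row=7, L[7]='d', prepend. Next row=LF[7]=5
  step 7: row=5, L[5]='n', prepend. Next row=LF[5]=8
  step 8: row=8, L[8]='a', prepend. Next row=LF[8]=3
  step 9: row=3, L[3]='c', prepend. Next row=LF[3]=4
Reversed output: candleQY$

Answer: candleQY$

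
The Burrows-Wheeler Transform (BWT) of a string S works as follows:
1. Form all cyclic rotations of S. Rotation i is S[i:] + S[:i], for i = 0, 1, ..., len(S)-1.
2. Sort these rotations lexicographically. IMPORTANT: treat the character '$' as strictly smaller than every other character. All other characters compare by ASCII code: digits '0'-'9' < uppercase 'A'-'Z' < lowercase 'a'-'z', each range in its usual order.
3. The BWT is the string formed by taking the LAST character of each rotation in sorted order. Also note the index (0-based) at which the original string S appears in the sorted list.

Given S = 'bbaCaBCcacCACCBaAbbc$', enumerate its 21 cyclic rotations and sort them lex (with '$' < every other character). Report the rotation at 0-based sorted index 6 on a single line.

Answer: CBaAbbc$bbaCaBCcacCAC

Derivation:
All 21 rotations (rotation i = S[i:]+S[:i]):
  rot[0] = bbaCaBCcacCACCBaAbbc$
  rot[1] = baCaBCcacCACCBaAbbc$b
  rot[2] = aCaBCcacCACCBaAbbc$bb
  rot[3] = CaBCcacCACCBaAbbc$bba
  rot[4] = aBCcacCACCBaAbbc$bbaC
  rot[5] = BCcacCACCBaAbbc$bbaCa
  rot[6] = CcacCACCBaAbbc$bbaCaB
  rot[7] = cacCACCBaAbbc$bbaCaBC
  rot[8] = acCACCBaAbbc$bbaCaBCc
  rot[9] = cCACCBaAbbc$bbaCaBCca
  rot[10] = CACCBaAbbc$bbaCaBCcac
  rot[11] = ACCBaAbbc$bbaCaBCcacC
  rot[12] = CCBaAbbc$bbaCaBCcacCA
  rot[13] = CBaAbbc$bbaCaBCcacCAC
  rot[14] = BaAbbc$bbaCaBCcacCACC
  rot[15] = aAbbc$bbaCaBCcacCACCB
  rot[16] = Abbc$bbaCaBCcacCACCBa
  rot[17] = bbc$bbaCaBCcacCACCBaA
  rot[18] = bc$bbaCaBCcacCACCBaAb
  rot[19] = c$bbaCaBCcacCACCBaAbb
  rot[20] = $bbaCaBCcacCACCBaAbbc
Sorted (with $ < everything):
  sorted[0] = $bbaCaBCcacCACCBaAbbc
  sorted[1] = ACCBaAbbc$bbaCaBCcacC
  sorted[2] = Abbc$bbaCaBCcacCACCBa
  sorted[3] = BCcacCACCBaAbbc$bbaCa
  sorted[4] = BaAbbc$bbaCaBCcacCACC
  sorted[5] = CACCBaAbbc$bbaCaBCcac
  sorted[6] = CBaAbbc$bbaCaBCcacCAC
  sorted[7] = CCBaAbbc$bbaCaBCcacCA
  sorted[8] = CaBCcacCACCBaAbbc$bba
  sorted[9] = CcacCACCBaAbbc$bbaCaB
  sorted[10] = aAbbc$bbaCaBCcacCACCB
  sorted[11] = aBCcacCACCBaAbbc$bbaC
  sorted[12] = aCaBCcacCACCBaAbbc$bb
  sorted[13] = acCACCBaAbbc$bbaCaBCc
  sorted[14] = baCaBCcacCACCBaAbbc$b
  sorted[15] = bbaCaBCcacCACCBaAbbc$
  sorted[16] = bbc$bbaCaBCcacCACCBaA
  sorted[17] = bc$bbaCaBCcacCACCBaAb
  sorted[18] = c$bbaCaBCcacCACCBaAbb
  sorted[19] = cCACCBaAbbc$bbaCaBCca
  sorted[20] = cacCACCBaAbbc$bbaCaBC
sorted[6] = CBaAbbc$bbaCaBCcacCAC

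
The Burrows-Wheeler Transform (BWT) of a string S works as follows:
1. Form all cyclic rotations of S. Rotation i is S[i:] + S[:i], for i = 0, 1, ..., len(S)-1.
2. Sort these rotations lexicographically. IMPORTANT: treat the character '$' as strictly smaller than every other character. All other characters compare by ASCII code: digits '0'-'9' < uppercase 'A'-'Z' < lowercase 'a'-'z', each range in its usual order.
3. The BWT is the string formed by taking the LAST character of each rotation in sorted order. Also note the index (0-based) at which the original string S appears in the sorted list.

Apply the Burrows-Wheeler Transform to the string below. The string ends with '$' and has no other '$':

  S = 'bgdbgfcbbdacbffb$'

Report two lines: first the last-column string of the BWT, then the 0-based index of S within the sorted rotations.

All 17 rotations (rotation i = S[i:]+S[:i]):
  rot[0] = bgdbgfcbbdacbffb$
  rot[1] = gdbgfcbbdacbffb$b
  rot[2] = dbgfcbbdacbffb$bg
  rot[3] = bgfcbbdacbffb$bgd
  rot[4] = gfcbbdacbffb$bgdb
  rot[5] = fcbbdacbffb$bgdbg
  rot[6] = cbbdacbffb$bgdbgf
  rot[7] = bbdacbffb$bgdbgfc
  rot[8] = bdacbffb$bgdbgfcb
  rot[9] = dacbffb$bgdbgfcbb
  rot[10] = acbffb$bgdbgfcbbd
  rot[11] = cbffb$bgdbgfcbbda
  rot[12] = bffb$bgdbgfcbbdac
  rot[13] = ffb$bgdbgfcbbdacb
  rot[14] = fb$bgdbgfcbbdacbf
  rot[15] = b$bgdbgfcbbdacbff
  rot[16] = $bgdbgfcbbdacbffb
Sorted (with $ < everything):
  sorted[0] = $bgdbgfcbbdacbffb  (last char: 'b')
  sorted[1] = acbffb$bgdbgfcbbd  (last char: 'd')
  sorted[2] = b$bgdbgfcbbdacbff  (last char: 'f')
  sorted[3] = bbdacbffb$bgdbgfc  (last char: 'c')
  sorted[4] = bdacbffb$bgdbgfcb  (last char: 'b')
  sorted[5] = bffb$bgdbgfcbbdac  (last char: 'c')
  sorted[6] = bgdbgfcbbdacbffb$  (last char: '$')
  sorted[7] = bgfcbbdacbffb$bgd  (last char: 'd')
  sorted[8] = cbbdacbffb$bgdbgf  (last char: 'f')
  sorted[9] = cbffb$bgdbgfcbbda  (last char: 'a')
  sorted[10] = dacbffb$bgdbgfcbb  (last char: 'b')
  sorted[11] = dbgfcbbdacbffb$bg  (last char: 'g')
  sorted[12] = fb$bgdbgfcbbdacbf  (last char: 'f')
  sorted[13] = fcbbdacbffb$bgdbg  (last char: 'g')
  sorted[14] = ffb$bgdbgfcbbdacb  (last char: 'b')
  sorted[15] = gdbgfcbbdacbffb$b  (last char: 'b')
  sorted[16] = gfcbbdacbffb$bgdb  (last char: 'b')
Last column: bdfcbc$dfabgfgbbb
Original string S is at sorted index 6

Answer: bdfcbc$dfabgfgbbb
6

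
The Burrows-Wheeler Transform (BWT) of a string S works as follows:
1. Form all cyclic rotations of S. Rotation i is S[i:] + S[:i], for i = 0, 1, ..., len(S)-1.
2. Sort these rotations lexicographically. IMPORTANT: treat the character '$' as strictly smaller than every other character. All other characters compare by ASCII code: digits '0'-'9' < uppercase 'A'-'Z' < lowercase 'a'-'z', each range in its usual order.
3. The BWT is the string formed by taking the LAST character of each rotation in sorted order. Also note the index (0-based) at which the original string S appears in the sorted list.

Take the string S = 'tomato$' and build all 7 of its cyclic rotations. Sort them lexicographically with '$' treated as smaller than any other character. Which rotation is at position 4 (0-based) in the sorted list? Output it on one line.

Answer: omato$t

Derivation:
All 7 rotations (rotation i = S[i:]+S[:i]):
  rot[0] = tomato$
  rot[1] = omato$t
  rot[2] = mato$to
  rot[3] = ato$tom
  rot[4] = to$toma
  rot[5] = o$tomat
  rot[6] = $tomato
Sorted (with $ < everything):
  sorted[0] = $tomato
  sorted[1] = ato$tom
  sorted[2] = mato$to
  sorted[3] = o$tomat
  sorted[4] = omato$t
  sorted[5] = to$toma
  sorted[6] = tomato$
sorted[4] = omato$t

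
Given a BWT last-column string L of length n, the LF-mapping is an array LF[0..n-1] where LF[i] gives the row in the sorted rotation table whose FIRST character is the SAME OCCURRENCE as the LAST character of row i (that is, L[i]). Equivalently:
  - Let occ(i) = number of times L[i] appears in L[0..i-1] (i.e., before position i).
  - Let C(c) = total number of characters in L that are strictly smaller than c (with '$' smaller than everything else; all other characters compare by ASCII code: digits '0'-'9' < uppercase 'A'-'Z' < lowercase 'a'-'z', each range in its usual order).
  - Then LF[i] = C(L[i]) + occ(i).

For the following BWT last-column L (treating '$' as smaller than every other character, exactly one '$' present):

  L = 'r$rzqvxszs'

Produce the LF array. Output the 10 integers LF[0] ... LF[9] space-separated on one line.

Answer: 2 0 3 8 1 6 7 4 9 5

Derivation:
Char counts: '$':1, 'q':1, 'r':2, 's':2, 'v':1, 'x':1, 'z':2
C (first-col start): C('$')=0, C('q')=1, C('r')=2, C('s')=4, C('v')=6, C('x')=7, C('z')=8
L[0]='r': occ=0, LF[0]=C('r')+0=2+0=2
L[1]='$': occ=0, LF[1]=C('$')+0=0+0=0
L[2]='r': occ=1, LF[2]=C('r')+1=2+1=3
L[3]='z': occ=0, LF[3]=C('z')+0=8+0=8
L[4]='q': occ=0, LF[4]=C('q')+0=1+0=1
L[5]='v': occ=0, LF[5]=C('v')+0=6+0=6
L[6]='x': occ=0, LF[6]=C('x')+0=7+0=7
L[7]='s': occ=0, LF[7]=C('s')+0=4+0=4
L[8]='z': occ=1, LF[8]=C('z')+1=8+1=9
L[9]='s': occ=1, LF[9]=C('s')+1=4+1=5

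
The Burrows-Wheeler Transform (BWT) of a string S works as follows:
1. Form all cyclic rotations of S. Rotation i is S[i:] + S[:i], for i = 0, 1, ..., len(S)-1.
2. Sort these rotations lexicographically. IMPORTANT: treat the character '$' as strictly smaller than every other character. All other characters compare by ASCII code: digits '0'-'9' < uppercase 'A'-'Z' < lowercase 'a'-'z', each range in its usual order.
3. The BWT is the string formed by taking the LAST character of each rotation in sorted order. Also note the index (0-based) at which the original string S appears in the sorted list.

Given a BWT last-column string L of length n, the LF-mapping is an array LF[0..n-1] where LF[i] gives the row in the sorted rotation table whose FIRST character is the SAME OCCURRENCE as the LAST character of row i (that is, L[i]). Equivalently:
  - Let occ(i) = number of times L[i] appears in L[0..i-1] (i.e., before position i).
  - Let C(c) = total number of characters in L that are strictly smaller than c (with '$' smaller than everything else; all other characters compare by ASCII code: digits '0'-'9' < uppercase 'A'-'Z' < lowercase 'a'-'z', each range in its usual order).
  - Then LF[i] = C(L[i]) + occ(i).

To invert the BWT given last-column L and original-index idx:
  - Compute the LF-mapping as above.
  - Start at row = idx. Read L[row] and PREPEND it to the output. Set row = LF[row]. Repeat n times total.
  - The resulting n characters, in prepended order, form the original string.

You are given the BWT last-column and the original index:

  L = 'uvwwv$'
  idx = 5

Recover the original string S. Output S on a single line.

Answer: wvwvu$

Derivation:
LF mapping: 1 2 4 5 3 0
Walk LF starting at row 5, prepending L[row]:
  step 1: row=5, L[5]='$', prepend. Next row=LF[5]=0
  step 2: row=0, L[0]='u', prepend. Next row=LF[0]=1
  step 3: row=1, L[1]='v', prepend. Next row=LF[1]=2
  step 4: row=2, L[2]='w', prepend. Next row=LF[2]=4
  step 5: row=4, L[4]='v', prepend. Next row=LF[4]=3
  step 6: row=3, L[3]='w', prepend. Next row=LF[3]=5
Reversed output: wvwvu$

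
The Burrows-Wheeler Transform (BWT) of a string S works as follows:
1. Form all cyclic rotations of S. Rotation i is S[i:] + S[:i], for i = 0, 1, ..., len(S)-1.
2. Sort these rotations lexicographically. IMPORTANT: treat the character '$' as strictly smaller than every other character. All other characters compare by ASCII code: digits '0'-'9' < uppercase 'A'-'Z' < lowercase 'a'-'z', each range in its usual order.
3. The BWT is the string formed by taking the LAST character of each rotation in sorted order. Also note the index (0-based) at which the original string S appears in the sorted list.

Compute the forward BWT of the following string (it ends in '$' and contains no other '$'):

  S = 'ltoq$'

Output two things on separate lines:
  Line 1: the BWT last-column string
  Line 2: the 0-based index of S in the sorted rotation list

All 5 rotations (rotation i = S[i:]+S[:i]):
  rot[0] = ltoq$
  rot[1] = toq$l
  rot[2] = oq$lt
  rot[3] = q$lto
  rot[4] = $ltoq
Sorted (with $ < everything):
  sorted[0] = $ltoq  (last char: 'q')
  sorted[1] = ltoq$  (last char: '$')
  sorted[2] = oq$lt  (last char: 't')
  sorted[3] = q$lto  (last char: 'o')
  sorted[4] = toq$l  (last char: 'l')
Last column: q$tol
Original string S is at sorted index 1

Answer: q$tol
1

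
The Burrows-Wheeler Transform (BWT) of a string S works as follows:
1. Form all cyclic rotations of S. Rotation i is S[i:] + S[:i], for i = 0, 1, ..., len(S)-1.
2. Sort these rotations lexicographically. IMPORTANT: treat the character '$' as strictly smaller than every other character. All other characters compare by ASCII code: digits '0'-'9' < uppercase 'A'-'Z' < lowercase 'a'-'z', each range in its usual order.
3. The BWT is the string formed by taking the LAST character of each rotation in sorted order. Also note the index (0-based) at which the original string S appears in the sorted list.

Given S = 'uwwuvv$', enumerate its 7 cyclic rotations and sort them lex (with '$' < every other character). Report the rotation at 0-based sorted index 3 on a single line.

All 7 rotations (rotation i = S[i:]+S[:i]):
  rot[0] = uwwuvv$
  rot[1] = wwuvv$u
  rot[2] = wuvv$uw
  rot[3] = uvv$uww
  rot[4] = vv$uwwu
  rot[5] = v$uwwuv
  rot[6] = $uwwuvv
Sorted (with $ < everything):
  sorted[0] = $uwwuvv
  sorted[1] = uvv$uww
  sorted[2] = uwwuvv$
  sorted[3] = v$uwwuv
  sorted[4] = vv$uwwu
  sorted[5] = wuvv$uw
  sorted[6] = wwuvv$u
sorted[3] = v$uwwuv

Answer: v$uwwuv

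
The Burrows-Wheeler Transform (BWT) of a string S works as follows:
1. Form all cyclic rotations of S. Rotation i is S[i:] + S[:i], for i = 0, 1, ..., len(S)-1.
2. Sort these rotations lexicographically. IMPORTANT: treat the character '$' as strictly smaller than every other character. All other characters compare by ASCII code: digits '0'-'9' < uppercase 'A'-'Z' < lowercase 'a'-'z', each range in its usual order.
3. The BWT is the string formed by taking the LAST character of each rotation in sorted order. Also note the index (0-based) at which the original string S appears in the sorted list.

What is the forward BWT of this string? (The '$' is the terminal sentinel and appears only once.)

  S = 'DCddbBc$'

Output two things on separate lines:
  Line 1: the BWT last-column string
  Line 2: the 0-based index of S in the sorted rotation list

Answer: cbD$dBdC
3

Derivation:
All 8 rotations (rotation i = S[i:]+S[:i]):
  rot[0] = DCddbBc$
  rot[1] = CddbBc$D
  rot[2] = ddbBc$DC
  rot[3] = dbBc$DCd
  rot[4] = bBc$DCdd
  rot[5] = Bc$DCddb
  rot[6] = c$DCddbB
  rot[7] = $DCddbBc
Sorted (with $ < everything):
  sorted[0] = $DCddbBc  (last char: 'c')
  sorted[1] = Bc$DCddb  (last char: 'b')
  sorted[2] = CddbBc$D  (last char: 'D')
  sorted[3] = DCddbBc$  (last char: '$')
  sorted[4] = bBc$DCdd  (last char: 'd')
  sorted[5] = c$DCddbB  (last char: 'B')
  sorted[6] = dbBc$DCd  (last char: 'd')
  sorted[7] = ddbBc$DC  (last char: 'C')
Last column: cbD$dBdC
Original string S is at sorted index 3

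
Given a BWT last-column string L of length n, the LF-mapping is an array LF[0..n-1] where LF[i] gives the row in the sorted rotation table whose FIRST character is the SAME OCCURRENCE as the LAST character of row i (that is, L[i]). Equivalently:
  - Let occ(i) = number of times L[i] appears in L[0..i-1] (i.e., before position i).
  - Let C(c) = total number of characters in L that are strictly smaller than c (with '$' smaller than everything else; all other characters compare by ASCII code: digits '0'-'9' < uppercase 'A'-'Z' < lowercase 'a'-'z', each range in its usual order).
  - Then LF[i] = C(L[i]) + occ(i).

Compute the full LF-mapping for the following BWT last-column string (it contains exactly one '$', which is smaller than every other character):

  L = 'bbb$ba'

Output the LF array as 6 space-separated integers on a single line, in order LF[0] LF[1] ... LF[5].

Char counts: '$':1, 'a':1, 'b':4
C (first-col start): C('$')=0, C('a')=1, C('b')=2
L[0]='b': occ=0, LF[0]=C('b')+0=2+0=2
L[1]='b': occ=1, LF[1]=C('b')+1=2+1=3
L[2]='b': occ=2, LF[2]=C('b')+2=2+2=4
L[3]='$': occ=0, LF[3]=C('$')+0=0+0=0
L[4]='b': occ=3, LF[4]=C('b')+3=2+3=5
L[5]='a': occ=0, LF[5]=C('a')+0=1+0=1

Answer: 2 3 4 0 5 1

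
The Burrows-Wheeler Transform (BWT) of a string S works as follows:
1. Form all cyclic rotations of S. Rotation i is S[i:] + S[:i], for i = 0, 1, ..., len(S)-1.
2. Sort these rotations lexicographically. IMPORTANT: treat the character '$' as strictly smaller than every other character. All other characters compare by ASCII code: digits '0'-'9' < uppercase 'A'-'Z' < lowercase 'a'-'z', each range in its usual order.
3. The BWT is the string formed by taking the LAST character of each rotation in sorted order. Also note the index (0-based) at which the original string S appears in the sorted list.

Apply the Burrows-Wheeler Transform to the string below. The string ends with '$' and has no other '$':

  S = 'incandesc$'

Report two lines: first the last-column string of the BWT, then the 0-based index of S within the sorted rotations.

Answer: ccsnnd$iae
6

Derivation:
All 10 rotations (rotation i = S[i:]+S[:i]):
  rot[0] = incandesc$
  rot[1] = ncandesc$i
  rot[2] = candesc$in
  rot[3] = andesc$inc
  rot[4] = ndesc$inca
  rot[5] = desc$incan
  rot[6] = esc$incand
  rot[7] = sc$incande
  rot[8] = c$incandes
  rot[9] = $incandesc
Sorted (with $ < everything):
  sorted[0] = $incandesc  (last char: 'c')
  sorted[1] = andesc$inc  (last char: 'c')
  sorted[2] = c$incandes  (last char: 's')
  sorted[3] = candesc$in  (last char: 'n')
  sorted[4] = desc$incan  (last char: 'n')
  sorted[5] = esc$incand  (last char: 'd')
  sorted[6] = incandesc$  (last char: '$')
  sorted[7] = ncandesc$i  (last char: 'i')
  sorted[8] = ndesc$inca  (last char: 'a')
  sorted[9] = sc$incande  (last char: 'e')
Last column: ccsnnd$iae
Original string S is at sorted index 6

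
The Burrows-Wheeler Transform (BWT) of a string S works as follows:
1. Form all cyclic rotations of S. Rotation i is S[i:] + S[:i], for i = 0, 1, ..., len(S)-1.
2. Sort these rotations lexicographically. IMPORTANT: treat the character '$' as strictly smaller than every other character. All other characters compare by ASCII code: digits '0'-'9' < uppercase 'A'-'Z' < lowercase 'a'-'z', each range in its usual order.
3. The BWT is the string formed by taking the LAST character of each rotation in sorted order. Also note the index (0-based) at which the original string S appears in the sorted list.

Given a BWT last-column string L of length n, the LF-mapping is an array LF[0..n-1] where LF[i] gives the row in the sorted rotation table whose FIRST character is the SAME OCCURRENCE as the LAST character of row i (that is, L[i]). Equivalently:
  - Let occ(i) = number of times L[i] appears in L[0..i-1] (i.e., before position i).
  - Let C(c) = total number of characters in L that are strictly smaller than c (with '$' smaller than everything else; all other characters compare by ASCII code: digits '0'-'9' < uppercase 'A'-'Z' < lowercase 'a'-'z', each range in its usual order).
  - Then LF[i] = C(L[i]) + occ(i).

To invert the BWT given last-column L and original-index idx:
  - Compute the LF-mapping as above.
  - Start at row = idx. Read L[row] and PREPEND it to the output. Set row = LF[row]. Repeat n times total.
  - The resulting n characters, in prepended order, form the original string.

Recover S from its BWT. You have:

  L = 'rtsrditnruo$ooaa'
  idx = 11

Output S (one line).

LF mapping: 9 13 12 10 3 4 14 5 11 15 6 0 7 8 1 2
Walk LF starting at row 11, prepending L[row]:
  step 1: row=11, L[11]='$', prepend. Next row=LF[11]=0
  step 2: row=0, L[0]='r', prepend. Next row=LF[0]=9
  step 3: row=9, L[9]='u', prepend. Next row=LF[9]=15
  step 4: row=15, L[15]='a', prepend. Next row=LF[15]=2
  step 5: row=2, L[2]='s', prepend. Next row=LF[2]=12
  step 6: row=12, L[12]='o', prepend. Next row=LF[12]=7
  step 7: row=7, L[7]='n', prepend. Next row=LF[7]=5
  step 8: row=5, L[5]='i', prepend. Next row=LF[5]=4
  step 9: row=4, L[4]='d', prepend. Next row=LF[4]=3
  step 10: row=3, L[3]='r', prepend. Next row=LF[3]=10
  step 11: row=10, L[10]='o', prepend. Next row=LF[10]=6
  step 12: row=6, L[6]='t', prepend. Next row=LF[6]=14
  step 13: row=14, L[14]='a', prepend. Next row=LF[14]=1
  step 14: row=1, L[1]='t', prepend. Next row=LF[1]=13
  step 15: row=13, L[13]='o', prepend. Next row=LF[13]=8
  step 16: row=8, L[8]='r', prepend. Next row=LF[8]=11
Reversed output: rotatordinosaur$

Answer: rotatordinosaur$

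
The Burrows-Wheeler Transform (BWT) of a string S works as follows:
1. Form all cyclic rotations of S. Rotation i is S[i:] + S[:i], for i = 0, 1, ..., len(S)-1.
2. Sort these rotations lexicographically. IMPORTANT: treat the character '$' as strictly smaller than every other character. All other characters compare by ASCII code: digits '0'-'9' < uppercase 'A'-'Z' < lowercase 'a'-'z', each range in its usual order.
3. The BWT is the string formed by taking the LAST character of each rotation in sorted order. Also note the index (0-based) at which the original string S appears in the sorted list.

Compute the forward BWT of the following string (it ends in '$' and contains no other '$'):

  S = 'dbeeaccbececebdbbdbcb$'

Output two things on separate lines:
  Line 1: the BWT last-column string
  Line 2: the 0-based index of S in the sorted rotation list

All 22 rotations (rotation i = S[i:]+S[:i]):
  rot[0] = dbeeaccbececebdbbdbcb$
  rot[1] = beeaccbececebdbbdbcb$d
  rot[2] = eeaccbececebdbbdbcb$db
  rot[3] = eaccbececebdbbdbcb$dbe
  rot[4] = accbececebdbbdbcb$dbee
  rot[5] = ccbececebdbbdbcb$dbeea
  rot[6] = cbececebdbbdbcb$dbeeac
  rot[7] = bececebdbbdbcb$dbeeacc
  rot[8] = ececebdbbdbcb$dbeeaccb
  rot[9] = cecebdbbdbcb$dbeeaccbe
  rot[10] = ecebdbbdbcb$dbeeaccbec
  rot[11] = cebdbbdbcb$dbeeaccbece
  rot[12] = ebdbbdbcb$dbeeaccbecec
  rot[13] = bdbbdbcb$dbeeaccbecece
  rot[14] = dbbdbcb$dbeeaccbececeb
  rot[15] = bbdbcb$dbeeaccbececebd
  rot[16] = bdbcb$dbeeaccbececebdb
  rot[17] = dbcb$dbeeaccbececebdbb
  rot[18] = bcb$dbeeaccbececebdbbd
  rot[19] = cb$dbeeaccbececebdbbdb
  rot[20] = b$dbeeaccbececebdbbdbc
  rot[21] = $dbeeaccbececebdbbdbcb
Sorted (with $ < everything):
  sorted[0] = $dbeeaccbececebdbbdbcb  (last char: 'b')
  sorted[1] = accbececebdbbdbcb$dbee  (last char: 'e')
  sorted[2] = b$dbeeaccbececebdbbdbc  (last char: 'c')
  sorted[3] = bbdbcb$dbeeaccbececebd  (last char: 'd')
  sorted[4] = bcb$dbeeaccbececebdbbd  (last char: 'd')
  sorted[5] = bdbbdbcb$dbeeaccbecece  (last char: 'e')
  sorted[6] = bdbcb$dbeeaccbececebdb  (last char: 'b')
  sorted[7] = bececebdbbdbcb$dbeeacc  (last char: 'c')
  sorted[8] = beeaccbececebdbbdbcb$d  (last char: 'd')
  sorted[9] = cb$dbeeaccbececebdbbdb  (last char: 'b')
  sorted[10] = cbececebdbbdbcb$dbeeac  (last char: 'c')
  sorted[11] = ccbececebdbbdbcb$dbeea  (last char: 'a')
  sorted[12] = cebdbbdbcb$dbeeaccbece  (last char: 'e')
  sorted[13] = cecebdbbdbcb$dbeeaccbe  (last char: 'e')
  sorted[14] = dbbdbcb$dbeeaccbececeb  (last char: 'b')
  sorted[15] = dbcb$dbeeaccbececebdbb  (last char: 'b')
  sorted[16] = dbeeaccbececebdbbdbcb$  (last char: '$')
  sorted[17] = eaccbececebdbbdbcb$dbe  (last char: 'e')
  sorted[18] = ebdbbdbcb$dbeeaccbecec  (last char: 'c')
  sorted[19] = ecebdbbdbcb$dbeeaccbec  (last char: 'c')
  sorted[20] = ececebdbbdbcb$dbeeaccb  (last char: 'b')
  sorted[21] = eeaccbececebdbbdbcb$db  (last char: 'b')
Last column: becddebcdbcaeebb$eccbb
Original string S is at sorted index 16

Answer: becddebcdbcaeebb$eccbb
16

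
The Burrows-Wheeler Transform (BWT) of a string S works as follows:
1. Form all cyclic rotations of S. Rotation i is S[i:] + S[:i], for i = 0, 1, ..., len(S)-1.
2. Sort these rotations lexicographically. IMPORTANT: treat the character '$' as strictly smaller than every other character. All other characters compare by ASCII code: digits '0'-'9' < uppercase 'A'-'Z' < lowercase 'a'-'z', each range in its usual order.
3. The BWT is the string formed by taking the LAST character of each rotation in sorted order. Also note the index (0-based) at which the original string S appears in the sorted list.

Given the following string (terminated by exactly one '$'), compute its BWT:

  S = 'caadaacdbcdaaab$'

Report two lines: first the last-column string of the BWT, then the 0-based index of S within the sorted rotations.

Answer: bdadcaaaad$bacac
10

Derivation:
All 16 rotations (rotation i = S[i:]+S[:i]):
  rot[0] = caadaacdbcdaaab$
  rot[1] = aadaacdbcdaaab$c
  rot[2] = adaacdbcdaaab$ca
  rot[3] = daacdbcdaaab$caa
  rot[4] = aacdbcdaaab$caad
  rot[5] = acdbcdaaab$caada
  rot[6] = cdbcdaaab$caadaa
  rot[7] = dbcdaaab$caadaac
  rot[8] = bcdaaab$caadaacd
  rot[9] = cdaaab$caadaacdb
  rot[10] = daaab$caadaacdbc
  rot[11] = aaab$caadaacdbcd
  rot[12] = aab$caadaacdbcda
  rot[13] = ab$caadaacdbcdaa
  rot[14] = b$caadaacdbcdaaa
  rot[15] = $caadaacdbcdaaab
Sorted (with $ < everything):
  sorted[0] = $caadaacdbcdaaab  (last char: 'b')
  sorted[1] = aaab$caadaacdbcd  (last char: 'd')
  sorted[2] = aab$caadaacdbcda  (last char: 'a')
  sorted[3] = aacdbcdaaab$caad  (last char: 'd')
  sorted[4] = aadaacdbcdaaab$c  (last char: 'c')
  sorted[5] = ab$caadaacdbcdaa  (last char: 'a')
  sorted[6] = acdbcdaaab$caada  (last char: 'a')
  sorted[7] = adaacdbcdaaab$ca  (last char: 'a')
  sorted[8] = b$caadaacdbcdaaa  (last char: 'a')
  sorted[9] = bcdaaab$caadaacd  (last char: 'd')
  sorted[10] = caadaacdbcdaaab$  (last char: '$')
  sorted[11] = cdaaab$caadaacdb  (last char: 'b')
  sorted[12] = cdbcdaaab$caadaa  (last char: 'a')
  sorted[13] = daaab$caadaacdbc  (last char: 'c')
  sorted[14] = daacdbcdaaab$caa  (last char: 'a')
  sorted[15] = dbcdaaab$caadaac  (last char: 'c')
Last column: bdadcaaaad$bacac
Original string S is at sorted index 10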